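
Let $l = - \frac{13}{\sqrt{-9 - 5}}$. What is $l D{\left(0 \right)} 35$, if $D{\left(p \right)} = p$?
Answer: $0$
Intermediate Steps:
$l = \frac{13 i \sqrt{14}}{14}$ ($l = - \frac{13}{\sqrt{-14}} = - \frac{13}{i \sqrt{14}} = - 13 \left(- \frac{i \sqrt{14}}{14}\right) = \frac{13 i \sqrt{14}}{14} \approx 3.4744 i$)
$l D{\left(0 \right)} 35 = \frac{13 i \sqrt{14}}{14} \cdot 0 \cdot 35 = 0 \cdot 35 = 0$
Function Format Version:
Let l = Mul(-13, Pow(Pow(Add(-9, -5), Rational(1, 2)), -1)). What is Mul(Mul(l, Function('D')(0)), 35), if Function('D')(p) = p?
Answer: 0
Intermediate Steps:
l = Mul(Rational(13, 14), I, Pow(14, Rational(1, 2))) (l = Mul(-13, Pow(Pow(-14, Rational(1, 2)), -1)) = Mul(-13, Pow(Mul(I, Pow(14, Rational(1, 2))), -1)) = Mul(-13, Mul(Rational(-1, 14), I, Pow(14, Rational(1, 2)))) = Mul(Rational(13, 14), I, Pow(14, Rational(1, 2))) ≈ Mul(3.4744, I))
Mul(Mul(l, Function('D')(0)), 35) = Mul(Mul(Mul(Rational(13, 14), I, Pow(14, Rational(1, 2))), 0), 35) = Mul(0, 35) = 0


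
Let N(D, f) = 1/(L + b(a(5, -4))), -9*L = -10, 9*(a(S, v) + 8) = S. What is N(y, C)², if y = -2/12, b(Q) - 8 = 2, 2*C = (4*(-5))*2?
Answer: 81/10000 ≈ 0.0081000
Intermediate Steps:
a(S, v) = -8 + S/9
L = 10/9 (L = -⅑*(-10) = 10/9 ≈ 1.1111)
C = -20 (C = ((4*(-5))*2)/2 = (-20*2)/2 = (½)*(-40) = -20)
b(Q) = 10 (b(Q) = 8 + 2 = 10)
y = -⅙ (y = -2*1/12 = -⅙ ≈ -0.16667)
N(D, f) = 9/100 (N(D, f) = 1/(10/9 + 10) = 1/(100/9) = 9/100)
N(y, C)² = (9/100)² = 81/10000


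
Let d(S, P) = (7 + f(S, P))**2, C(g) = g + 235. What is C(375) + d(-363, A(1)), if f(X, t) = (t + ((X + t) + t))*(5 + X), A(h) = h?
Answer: 16611859379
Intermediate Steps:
C(g) = 235 + g
f(X, t) = (5 + X)*(X + 3*t) (f(X, t) = (t + (X + 2*t))*(5 + X) = (X + 3*t)*(5 + X) = (5 + X)*(X + 3*t))
d(S, P) = (7 + S**2 + 5*S + 15*P + 3*P*S)**2 (d(S, P) = (7 + (S**2 + 5*S + 15*P + 3*S*P))**2 = (7 + (S**2 + 5*S + 15*P + 3*P*S))**2 = (7 + S**2 + 5*S + 15*P + 3*P*S)**2)
C(375) + d(-363, A(1)) = (235 + 375) + (7 + (-363)**2 + 5*(-363) + 15*1 + 3*1*(-363))**2 = 610 + (7 + 131769 - 1815 + 15 - 1089)**2 = 610 + 128887**2 = 610 + 16611858769 = 16611859379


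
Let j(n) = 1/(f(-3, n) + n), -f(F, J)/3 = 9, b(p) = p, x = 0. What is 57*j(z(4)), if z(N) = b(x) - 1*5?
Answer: -57/32 ≈ -1.7813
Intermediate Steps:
z(N) = -5 (z(N) = 0 - 1*5 = 0 - 5 = -5)
f(F, J) = -27 (f(F, J) = -3*9 = -27)
j(n) = 1/(-27 + n)
57*j(z(4)) = 57/(-27 - 5) = 57/(-32) = 57*(-1/32) = -57/32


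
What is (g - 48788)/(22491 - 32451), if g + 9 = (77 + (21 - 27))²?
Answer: 10939/2490 ≈ 4.3932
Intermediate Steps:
g = 5032 (g = -9 + (77 + (21 - 27))² = -9 + (77 - 6)² = -9 + 71² = -9 + 5041 = 5032)
(g - 48788)/(22491 - 32451) = (5032 - 48788)/(22491 - 32451) = -43756/(-9960) = -43756*(-1/9960) = 10939/2490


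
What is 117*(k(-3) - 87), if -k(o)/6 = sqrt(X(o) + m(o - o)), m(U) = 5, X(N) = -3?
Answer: -10179 - 702*sqrt(2) ≈ -11172.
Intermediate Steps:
k(o) = -6*sqrt(2) (k(o) = -6*sqrt(-3 + 5) = -6*sqrt(2))
117*(k(-3) - 87) = 117*(-6*sqrt(2) - 87) = 117*(-87 - 6*sqrt(2)) = -10179 - 702*sqrt(2)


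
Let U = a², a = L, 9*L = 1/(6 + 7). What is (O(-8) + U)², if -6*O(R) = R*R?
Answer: 21320380225/187388721 ≈ 113.78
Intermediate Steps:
O(R) = -R²/6 (O(R) = -R*R/6 = -R²/6)
L = 1/117 (L = 1/(9*(6 + 7)) = (⅑)/13 = (⅑)*(1/13) = 1/117 ≈ 0.0085470)
a = 1/117 ≈ 0.0085470
U = 1/13689 (U = (1/117)² = 1/13689 ≈ 7.3051e-5)
(O(-8) + U)² = (-⅙*(-8)² + 1/13689)² = (-⅙*64 + 1/13689)² = (-32/3 + 1/13689)² = (-146015/13689)² = 21320380225/187388721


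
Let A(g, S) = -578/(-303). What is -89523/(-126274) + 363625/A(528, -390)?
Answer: 3478178967261/18246593 ≈ 1.9062e+5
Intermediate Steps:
A(g, S) = 578/303 (A(g, S) = -578*(-1/303) = 578/303)
-89523/(-126274) + 363625/A(528, -390) = -89523/(-126274) + 363625/(578/303) = -89523*(-1/126274) + 363625*(303/578) = 89523/126274 + 110178375/578 = 3478178967261/18246593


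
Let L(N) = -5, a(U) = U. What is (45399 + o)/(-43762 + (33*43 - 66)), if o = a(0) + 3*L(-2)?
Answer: -45384/42409 ≈ -1.0702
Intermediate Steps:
o = -15 (o = 0 + 3*(-5) = 0 - 15 = -15)
(45399 + o)/(-43762 + (33*43 - 66)) = (45399 - 15)/(-43762 + (33*43 - 66)) = 45384/(-43762 + (1419 - 66)) = 45384/(-43762 + 1353) = 45384/(-42409) = 45384*(-1/42409) = -45384/42409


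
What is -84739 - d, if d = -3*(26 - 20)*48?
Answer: -83875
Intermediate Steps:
d = -864 (d = -3*6*48 = -18*48 = -864)
-84739 - d = -84739 - 1*(-864) = -84739 + 864 = -83875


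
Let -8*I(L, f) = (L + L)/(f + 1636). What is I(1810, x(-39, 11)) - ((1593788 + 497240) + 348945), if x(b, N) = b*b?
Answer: -15405990427/6314 ≈ -2.4400e+6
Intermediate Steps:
x(b, N) = b²
I(L, f) = -L/(4*(1636 + f)) (I(L, f) = -(L + L)/(8*(f + 1636)) = -2*L/(8*(1636 + f)) = -L/(4*(1636 + f)))
I(1810, x(-39, 11)) - ((1593788 + 497240) + 348945) = -1*1810/(6544 + 4*(-39)²) - ((1593788 + 497240) + 348945) = -1*1810/(6544 + 4*1521) - (2091028 + 348945) = -1*1810/(6544 + 6084) - 1*2439973 = -1*1810/12628 - 2439973 = -1*1810*1/12628 - 2439973 = -905/6314 - 2439973 = -15405990427/6314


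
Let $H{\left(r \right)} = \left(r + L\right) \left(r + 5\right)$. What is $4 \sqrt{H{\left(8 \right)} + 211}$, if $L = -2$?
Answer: $68$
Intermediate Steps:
$H{\left(r \right)} = \left(-2 + r\right) \left(5 + r\right)$ ($H{\left(r \right)} = \left(r - 2\right) \left(r + 5\right) = \left(-2 + r\right) \left(5 + r\right)$)
$4 \sqrt{H{\left(8 \right)} + 211} = 4 \sqrt{\left(-10 + 8^{2} + 3 \cdot 8\right) + 211} = 4 \sqrt{\left(-10 + 64 + 24\right) + 211} = 4 \sqrt{78 + 211} = 4 \sqrt{289} = 4 \cdot 17 = 68$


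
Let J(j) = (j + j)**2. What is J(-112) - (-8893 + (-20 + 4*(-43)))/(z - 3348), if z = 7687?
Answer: 217722749/4339 ≈ 50178.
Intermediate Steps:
J(j) = 4*j**2 (J(j) = (2*j)**2 = 4*j**2)
J(-112) - (-8893 + (-20 + 4*(-43)))/(z - 3348) = 4*(-112)**2 - (-8893 + (-20 + 4*(-43)))/(7687 - 3348) = 4*12544 - (-8893 + (-20 - 172))/4339 = 50176 - (-8893 - 192)/4339 = 50176 - (-9085)/4339 = 50176 - 1*(-9085/4339) = 50176 + 9085/4339 = 217722749/4339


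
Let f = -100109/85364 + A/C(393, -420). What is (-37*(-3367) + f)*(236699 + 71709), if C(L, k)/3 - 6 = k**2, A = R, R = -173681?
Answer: 216962471983778392262/5647020669 ≈ 3.8421e+10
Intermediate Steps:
A = -173681
C(L, k) = 18 + 3*k**2
f = -33902794823/22588082676 (f = -100109/85364 - 173681/(18 + 3*(-420)**2) = -100109*1/85364 - 173681/(18 + 3*176400) = -100109/85364 - 173681/(18 + 529200) = -100109/85364 - 173681/529218 = -33902794823/22588082676 ≈ -1.5009)
(-37*(-3367) + f)*(236699 + 71709) = (-37*(-3367) - 33902794823/22588082676)*(236699 + 71709) = (124579 - 33902794823/22588082676)*308408 = (2813966848898581/22588082676)*308408 = 216962471983778392262/5647020669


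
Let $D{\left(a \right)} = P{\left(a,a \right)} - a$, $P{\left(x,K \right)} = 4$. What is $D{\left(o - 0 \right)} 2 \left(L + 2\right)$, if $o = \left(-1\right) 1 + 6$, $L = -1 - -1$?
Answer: $-4$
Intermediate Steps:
$L = 0$ ($L = -1 + 1 = 0$)
$o = 5$ ($o = -1 + 6 = 5$)
$D{\left(a \right)} = 4 - a$
$D{\left(o - 0 \right)} 2 \left(L + 2\right) = \left(4 - \left(5 - 0\right)\right) 2 \left(0 + 2\right) = \left(4 - \left(5 + 0\right)\right) 2 \cdot 2 = \left(4 - 5\right) 2 \cdot 2 = \left(-1\right) 2 \cdot 2 = \left(-2\right) 2 = -4$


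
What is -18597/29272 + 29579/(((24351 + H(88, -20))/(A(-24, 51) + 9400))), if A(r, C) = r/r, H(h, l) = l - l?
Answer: 8139275968141/712802472 ≈ 11419.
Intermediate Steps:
H(h, l) = 0
A(r, C) = 1
-18597/29272 + 29579/(((24351 + H(88, -20))/(A(-24, 51) + 9400))) = -18597/29272 + 29579/(((24351 + 0)/(1 + 9400))) = -18597*1/29272 + 29579/((24351/9401)) = -18597/29272 + 29579/((24351*(1/9401))) = -18597/29272 + 29579/(24351/9401) = -18597/29272 + 29579*(9401/24351) = -18597/29272 + 278072179/24351 = 8139275968141/712802472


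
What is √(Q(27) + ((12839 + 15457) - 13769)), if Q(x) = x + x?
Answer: √14581 ≈ 120.75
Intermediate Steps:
Q(x) = 2*x
√(Q(27) + ((12839 + 15457) - 13769)) = √(2*27 + ((12839 + 15457) - 13769)) = √(54 + (28296 - 13769)) = √(54 + 14527) = √14581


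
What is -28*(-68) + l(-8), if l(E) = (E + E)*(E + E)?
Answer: 2160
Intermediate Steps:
l(E) = 4*E**2 (l(E) = (2*E)*(2*E) = 4*E**2)
-28*(-68) + l(-8) = -28*(-68) + 4*(-8)**2 = 1904 + 4*64 = 1904 + 256 = 2160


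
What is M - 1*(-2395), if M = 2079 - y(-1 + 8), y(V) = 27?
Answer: 4447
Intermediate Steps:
M = 2052 (M = 2079 - 1*27 = 2079 - 27 = 2052)
M - 1*(-2395) = 2052 - 1*(-2395) = 2052 + 2395 = 4447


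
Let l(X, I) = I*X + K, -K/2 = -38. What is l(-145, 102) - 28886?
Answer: -43600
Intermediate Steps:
K = 76 (K = -2*(-38) = 76)
l(X, I) = 76 + I*X (l(X, I) = I*X + 76 = 76 + I*X)
l(-145, 102) - 28886 = (76 + 102*(-145)) - 28886 = (76 - 14790) - 28886 = -14714 - 28886 = -43600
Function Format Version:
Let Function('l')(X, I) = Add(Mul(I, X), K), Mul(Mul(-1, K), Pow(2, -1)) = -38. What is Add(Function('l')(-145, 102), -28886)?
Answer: -43600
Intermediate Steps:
K = 76 (K = Mul(-2, -38) = 76)
Function('l')(X, I) = Add(76, Mul(I, X)) (Function('l')(X, I) = Add(Mul(I, X), 76) = Add(76, Mul(I, X)))
Add(Function('l')(-145, 102), -28886) = Add(Add(76, Mul(102, -145)), -28886) = Add(Add(76, -14790), -28886) = Add(-14714, -28886) = -43600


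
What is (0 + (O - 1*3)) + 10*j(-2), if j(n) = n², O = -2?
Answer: 35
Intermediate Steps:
(0 + (O - 1*3)) + 10*j(-2) = (0 + (-2 - 1*3)) + 10*(-2)² = (0 + (-2 - 3)) + 10*4 = (0 - 5) + 40 = -5 + 40 = 35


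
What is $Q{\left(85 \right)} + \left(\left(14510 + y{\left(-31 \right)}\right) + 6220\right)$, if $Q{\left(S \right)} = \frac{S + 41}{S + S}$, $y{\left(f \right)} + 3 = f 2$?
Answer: $\frac{1756588}{85} \approx 20666.0$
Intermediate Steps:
$y{\left(f \right)} = -3 + 2 f$ ($y{\left(f \right)} = -3 + f 2 = -3 + 2 f$)
$Q{\left(S \right)} = \frac{41 + S}{2 S}$
$Q{\left(85 \right)} + \left(\left(14510 + y{\left(-31 \right)}\right) + 6220\right) = \frac{41 + 85}{2 \cdot 85} + \left(\left(14510 + \left(-3 + 2 \left(-31\right)\right)\right) + 6220\right) = \frac{1}{2} \cdot \frac{1}{85} \cdot 126 + \left(\left(14510 - 65\right) + 6220\right) = \frac{63}{85} + \left(\left(14510 - 65\right) + 6220\right) = \frac{63}{85} + \left(14445 + 6220\right) = \frac{63}{85} + 20665 = \frac{1756588}{85}$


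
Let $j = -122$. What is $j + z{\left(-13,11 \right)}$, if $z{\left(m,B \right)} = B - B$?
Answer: $-122$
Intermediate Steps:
$z{\left(m,B \right)} = 0$
$j + z{\left(-13,11 \right)} = -122 + 0 = -122$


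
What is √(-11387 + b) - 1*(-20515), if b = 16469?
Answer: 20515 + 11*√42 ≈ 20586.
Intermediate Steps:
√(-11387 + b) - 1*(-20515) = √(-11387 + 16469) - 1*(-20515) = √5082 + 20515 = 11*√42 + 20515 = 20515 + 11*√42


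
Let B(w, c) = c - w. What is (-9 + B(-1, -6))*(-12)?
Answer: 168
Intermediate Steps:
(-9 + B(-1, -6))*(-12) = (-9 + (-6 - 1*(-1)))*(-12) = (-9 + (-6 + 1))*(-12) = (-9 - 5)*(-12) = -14*(-12) = 168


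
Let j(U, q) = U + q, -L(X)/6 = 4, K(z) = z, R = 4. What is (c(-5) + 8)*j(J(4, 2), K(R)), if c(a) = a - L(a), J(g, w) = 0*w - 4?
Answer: 0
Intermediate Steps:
J(g, w) = -4 (J(g, w) = 0 - 4 = -4)
L(X) = -24 (L(X) = -6*4 = -24)
c(a) = 24 + a (c(a) = a - 1*(-24) = a + 24 = 24 + a)
(c(-5) + 8)*j(J(4, 2), K(R)) = ((24 - 5) + 8)*(-4 + 4) = (19 + 8)*0 = 27*0 = 0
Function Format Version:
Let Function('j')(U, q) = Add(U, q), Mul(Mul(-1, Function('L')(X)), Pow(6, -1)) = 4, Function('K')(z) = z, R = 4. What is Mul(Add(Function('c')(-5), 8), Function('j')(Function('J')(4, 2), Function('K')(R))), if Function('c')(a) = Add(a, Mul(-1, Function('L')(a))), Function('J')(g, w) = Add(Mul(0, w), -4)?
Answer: 0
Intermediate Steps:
Function('J')(g, w) = -4 (Function('J')(g, w) = Add(0, -4) = -4)
Function('L')(X) = -24 (Function('L')(X) = Mul(-6, 4) = -24)
Function('c')(a) = Add(24, a) (Function('c')(a) = Add(a, Mul(-1, -24)) = Add(a, 24) = Add(24, a))
Mul(Add(Function('c')(-5), 8), Function('j')(Function('J')(4, 2), Function('K')(R))) = Mul(Add(Add(24, -5), 8), Add(-4, 4)) = Mul(Add(19, 8), 0) = Mul(27, 0) = 0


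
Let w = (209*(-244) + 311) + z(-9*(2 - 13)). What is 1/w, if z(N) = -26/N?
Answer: -99/5017841 ≈ -1.9730e-5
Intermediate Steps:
w = -5017841/99 (w = (209*(-244) + 311) - 26*(-1/(9*(2 - 13))) = (-50996 + 311) - 26/((-9*(-11))) = -50685 - 26/99 = -5017841/99 ≈ -50685.)
1/w = 1/(-5017841/99) = -99/5017841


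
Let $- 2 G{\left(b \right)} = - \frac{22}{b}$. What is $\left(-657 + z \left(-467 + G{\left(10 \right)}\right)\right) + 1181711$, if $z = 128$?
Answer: $\frac{5607094}{5} \approx 1.1214 \cdot 10^{6}$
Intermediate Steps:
$G{\left(b \right)} = \frac{11}{b}$ ($G{\left(b \right)} = - \frac{\left(-22\right) \frac{1}{b}}{2} = \frac{11}{b}$)
$\left(-657 + z \left(-467 + G{\left(10 \right)}\right)\right) + 1181711 = \left(-657 + 128 \left(-467 + \frac{11}{10}\right)\right) + 1181711 = \left(-657 + 128 \left(- \frac{4659}{10}\right)\right) + 1181711 = \left(-657 - \frac{298176}{5}\right) + 1181711 = - \frac{301461}{5} + 1181711 = \frac{5607094}{5}$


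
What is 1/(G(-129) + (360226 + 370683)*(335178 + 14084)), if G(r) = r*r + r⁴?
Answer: 1/255555678680 ≈ 3.9130e-12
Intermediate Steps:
G(r) = r² + r⁴
1/(G(-129) + (360226 + 370683)*(335178 + 14084)) = 1/(((-129)² + (-129)⁴) + (360226 + 370683)*(335178 + 14084)) = 1/((16641 + 276922881) + 730909*349262) = 1/(276939522 + 255278739158) = 1/255555678680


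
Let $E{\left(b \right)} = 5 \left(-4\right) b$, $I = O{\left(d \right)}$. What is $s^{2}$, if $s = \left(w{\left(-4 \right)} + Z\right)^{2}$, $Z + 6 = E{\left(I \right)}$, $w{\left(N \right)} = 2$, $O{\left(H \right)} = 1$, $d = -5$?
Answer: $331776$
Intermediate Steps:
$I = 1$
$E{\left(b \right)} = - 20 b$
$Z = -26$ ($Z = -6 - 20 = -26$)
$s = 576$ ($s = \left(2 - 26\right)^{2} = \left(-24\right)^{2} = 576$)
$s^{2} = 576^{2} = 331776$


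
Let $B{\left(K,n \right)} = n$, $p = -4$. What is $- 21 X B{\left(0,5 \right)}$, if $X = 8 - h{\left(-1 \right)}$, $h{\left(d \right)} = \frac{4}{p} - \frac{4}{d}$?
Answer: $-525$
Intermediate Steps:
$h{\left(d \right)} = -1 - \frac{4}{d}$ ($h{\left(d \right)} = \frac{4}{-4} - \frac{4}{d} = 4 \left(- \frac{1}{4}\right) - \frac{4}{d} = -1 - \frac{4}{d}$)
$X = 5$ ($X = 8 - \frac{-4 - -1}{-1} = 8 - - (-4 + 1) = 8 - \left(-1\right) \left(-3\right) = 8 - 3 = 5$)
$- 21 X B{\left(0,5 \right)} = \left(-21\right) 5 \cdot 5 = \left(-105\right) 5 = -525$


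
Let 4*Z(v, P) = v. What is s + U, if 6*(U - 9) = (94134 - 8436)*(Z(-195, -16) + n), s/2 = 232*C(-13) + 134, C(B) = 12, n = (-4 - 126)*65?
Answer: -485527205/4 ≈ -1.2138e+8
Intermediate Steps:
n = -8450 (n = -130*65 = -8450)
Z(v, P) = v/4
s = 5836 (s = 2*(232*12 + 134) = 2*(2784 + 134) = 2*2918 = 5836)
U = -485550549/4 (U = 9 + ((94134 - 8436)*((1/4)*(-195) - 8450))/6 = 9 + (85698*(-195/4 - 8450))/6 = 9 + (85698*(-33995/4))/6 = 9 + (1/6)*(-1456651755/2) = 9 - 485550585/4 = -485550549/4 ≈ -1.2139e+8)
s + U = 5836 - 485550549/4 = -485527205/4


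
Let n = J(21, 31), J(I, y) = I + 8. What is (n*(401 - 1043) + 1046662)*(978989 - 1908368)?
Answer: -955442504676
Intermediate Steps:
J(I, y) = 8 + I
n = 29 (n = 8 + 21 = 29)
(n*(401 - 1043) + 1046662)*(978989 - 1908368) = (29*(401 - 1043) + 1046662)*(978989 - 1908368) = (29*(-642) + 1046662)*(-929379) = (-18618 + 1046662)*(-929379) = 1028044*(-929379) = -955442504676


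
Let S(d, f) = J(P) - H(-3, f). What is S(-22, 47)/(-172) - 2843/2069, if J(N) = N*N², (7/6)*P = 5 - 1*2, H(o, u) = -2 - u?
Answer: -214565719/122062724 ≈ -1.7578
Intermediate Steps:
P = 18/7 (P = 6*(5 - 1*2)/7 = 6*(5 - 2)/7 = (6/7)*3 = 18/7 ≈ 2.5714)
J(N) = N³
S(d, f) = 6518/343 + f (S(d, f) = (18/7)³ - (-2 - f) = 5832/343 + (2 + f) = 6518/343 + f)
S(-22, 47)/(-172) - 2843/2069 = (6518/343 + 47)/(-172) - 2843/2069 = (22639/343)*(-1/172) - 2843*1/2069 = -22639/58996 - 2843/2069 = -214565719/122062724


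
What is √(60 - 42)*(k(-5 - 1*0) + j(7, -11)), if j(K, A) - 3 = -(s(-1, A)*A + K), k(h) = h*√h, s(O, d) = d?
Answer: 15*√2*(-25 - I*√5) ≈ -530.33 - 47.434*I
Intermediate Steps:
k(h) = h^(3/2)
j(K, A) = 3 - K - A² (j(K, A) = 3 - (A*A + K) = 3 - (A² + K) = 3 - (K + A²) = 3 + (-K - A²) = 3 - K - A²)
√(60 - 42)*(k(-5 - 1*0) + j(7, -11)) = √(60 - 42)*((-5 - 1*0)^(3/2) + (3 - 1*7 - 1*(-11)²)) = √18*((-5 + 0)^(3/2) + (3 - 7 - 1*121)) = (3*√2)*((-5)^(3/2) + (3 - 7 - 121)) = (3*√2)*(-5*I*√5 - 125) = (3*√2)*(-125 - 5*I*√5) = 3*√2*(-125 - 5*I*√5)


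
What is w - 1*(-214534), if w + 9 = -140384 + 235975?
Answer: 310116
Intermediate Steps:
w = 95582 (w = -9 + (-140384 + 235975) = -9 + 95591 = 95582)
w - 1*(-214534) = 95582 - 1*(-214534) = 95582 + 214534 = 310116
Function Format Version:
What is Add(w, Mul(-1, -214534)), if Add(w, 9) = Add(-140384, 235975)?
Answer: 310116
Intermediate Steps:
w = 95582 (w = Add(-9, Add(-140384, 235975)) = Add(-9, 95591) = 95582)
Add(w, Mul(-1, -214534)) = Add(95582, Mul(-1, -214534)) = Add(95582, 214534) = 310116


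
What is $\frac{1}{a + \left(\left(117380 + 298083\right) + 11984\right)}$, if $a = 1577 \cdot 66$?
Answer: $\frac{1}{531529} \approx 1.8814 \cdot 10^{-6}$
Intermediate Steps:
$a = 104082$
$\frac{1}{a + \left(\left(117380 + 298083\right) + 11984\right)} = \frac{1}{104082 + \left(\left(117380 + 298083\right) + 11984\right)} = \frac{1}{104082 + \left(415463 + 11984\right)} = \frac{1}{104082 + 427447} = \frac{1}{531529}$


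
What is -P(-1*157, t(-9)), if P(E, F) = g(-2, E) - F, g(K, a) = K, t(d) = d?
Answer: -7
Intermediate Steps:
P(E, F) = -2 - F
-P(-1*157, t(-9)) = -(-2 - 1*(-9)) = -(-2 + 9) = -1*7 = -7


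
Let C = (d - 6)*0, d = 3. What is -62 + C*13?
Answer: -62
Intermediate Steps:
C = 0 (C = (3 - 6)*0 = -3*0 = 0)
-62 + C*13 = -62 + 0*13 = -62 + 0 = -62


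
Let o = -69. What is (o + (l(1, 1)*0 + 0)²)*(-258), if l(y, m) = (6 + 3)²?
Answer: 17802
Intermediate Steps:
l(y, m) = 81 (l(y, m) = 9² = 81)
(o + (l(1, 1)*0 + 0)²)*(-258) = (-69 + (81*0 + 0)²)*(-258) = (-69 + (0 + 0)²)*(-258) = (-69 + 0²)*(-258) = (-69 + 0)*(-258) = -69*(-258) = 17802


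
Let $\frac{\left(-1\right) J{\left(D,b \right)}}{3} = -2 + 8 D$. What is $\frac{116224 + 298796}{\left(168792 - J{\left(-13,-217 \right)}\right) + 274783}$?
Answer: $\frac{415020}{443257} \approx 0.9363$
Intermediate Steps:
$J{\left(D,b \right)} = 6 - 24 D$ ($J{\left(D,b \right)} = - 3 \left(-2 + 8 D\right) = 6 - 24 D$)
$\frac{116224 + 298796}{\left(168792 - J{\left(-13,-217 \right)}\right) + 274783} = \frac{116224 + 298796}{\left(168792 - \left(6 - -312\right)\right) + 274783} = \frac{415020}{\left(168792 - \left(6 + 312\right)\right) + 274783} = \frac{415020}{\left(168792 - 318\right) + 274783} = \frac{415020}{168474 + 274783} = \frac{415020}{443257}$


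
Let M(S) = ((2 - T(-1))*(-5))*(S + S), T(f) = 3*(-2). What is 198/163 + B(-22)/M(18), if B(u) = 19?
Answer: 282023/234720 ≈ 1.2015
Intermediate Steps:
T(f) = -6
M(S) = -80*S (M(S) = ((2 - 1*(-6))*(-5))*(S + S) = ((2 + 6)*(-5))*(2*S) = (8*(-5))*(2*S) = -80*S)
198/163 + B(-22)/M(18) = 198/163 + 19/((-80*18)) = 198*(1/163) + 19/(-1440) = 198/163 + 19*(-1/1440) = 198/163 - 19/1440 = 282023/234720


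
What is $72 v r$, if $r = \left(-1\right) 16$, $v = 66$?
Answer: $-76032$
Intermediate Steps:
$r = -16$
$72 v r = 72 \cdot 66 \left(-16\right) = 4752 \left(-16\right) = -76032$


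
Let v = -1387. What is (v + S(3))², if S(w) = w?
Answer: 1915456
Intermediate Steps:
(v + S(3))² = (-1387 + 3)² = (-1384)² = 1915456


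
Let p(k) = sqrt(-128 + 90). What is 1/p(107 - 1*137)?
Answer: -I*sqrt(38)/38 ≈ -0.16222*I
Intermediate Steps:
p(k) = I*sqrt(38) (p(k) = sqrt(-38) = I*sqrt(38))
1/p(107 - 1*137) = 1/(I*sqrt(38)) = -I*sqrt(38)/38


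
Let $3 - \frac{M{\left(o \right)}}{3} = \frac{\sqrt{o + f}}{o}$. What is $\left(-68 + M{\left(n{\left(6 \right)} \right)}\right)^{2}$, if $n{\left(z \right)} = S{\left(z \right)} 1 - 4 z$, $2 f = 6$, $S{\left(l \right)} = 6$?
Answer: $\frac{\left(354 - i \sqrt{15}\right)^{2}}{36} \approx 3480.6 - 76.169 i$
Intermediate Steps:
$f = 3$ ($f = \frac{1}{2} \cdot 6 = 3$)
$n{\left(z \right)} = 6 - 4 z$ ($n{\left(z \right)} = 6 \cdot 1 - 4 z = 6 - 4 z$)
$M{\left(o \right)} = 9 - \frac{3 \sqrt{3 + o}}{o}$ ($M{\left(o \right)} = 9 - 3 \frac{\sqrt{o + 3}}{o} = 9 - 3 \frac{\sqrt{3 + o}}{o} = 9 - \frac{3 \sqrt{3 + o}}{o}$)
$\left(-68 + M{\left(n{\left(6 \right)} \right)}\right)^{2} = \left(-68 + \left(9 - \frac{3 \sqrt{3 + \left(6 - 24\right)}}{6 - 24}\right)\right)^{2} = \left(-68 + \left(9 - \frac{3 \sqrt{3 - 18}}{-18}\right)\right)^{2} = \left(-68 + \left(9 - - \frac{\sqrt{-15}}{6}\right)\right)^{2} = \left(-68 + \left(9 - - \frac{i \sqrt{15}}{6}\right)\right)^{2} = \left(-68 + \left(9 + \frac{i \sqrt{15}}{6}\right)\right)^{2} = \left(-59 + \frac{i \sqrt{15}}{6}\right)^{2}$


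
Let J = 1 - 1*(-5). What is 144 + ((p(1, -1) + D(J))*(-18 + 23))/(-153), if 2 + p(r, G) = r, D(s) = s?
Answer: 22007/153 ≈ 143.84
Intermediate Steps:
J = 6 (J = 1 + 5 = 6)
p(r, G) = -2 + r
144 + ((p(1, -1) + D(J))*(-18 + 23))/(-153) = 144 + (((-2 + 1) + 6)*(-18 + 23))/(-153) = 144 - (-1 + 6)*5/153 = 144 - 5*5/153 = 144 - 1/153*25 = 144 - 25/153 = 22007/153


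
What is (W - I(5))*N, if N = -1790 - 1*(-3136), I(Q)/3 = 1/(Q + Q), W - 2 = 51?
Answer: 354671/5 ≈ 70934.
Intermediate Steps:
W = 53 (W = 2 + 51 = 53)
I(Q) = 3/(2*Q) (I(Q) = 3/(Q + Q) = 3/((2*Q)) = 3*(1/(2*Q)) = 3/(2*Q))
N = 1346 (N = -1790 + 3136 = 1346)
(W - I(5))*N = (53 - 3/(2*5))*1346 = (53 - 1*3/10)*1346 = (53 - 3/10)*1346 = (527/10)*1346 = 354671/5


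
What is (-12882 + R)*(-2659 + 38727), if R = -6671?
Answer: -705237604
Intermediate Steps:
(-12882 + R)*(-2659 + 38727) = (-12882 - 6671)*(-2659 + 38727) = -19553*36068 = -705237604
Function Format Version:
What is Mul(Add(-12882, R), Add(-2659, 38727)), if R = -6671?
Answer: -705237604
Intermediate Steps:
Mul(Add(-12882, R), Add(-2659, 38727)) = Mul(Add(-12882, -6671), Add(-2659, 38727)) = Mul(-19553, 36068) = -705237604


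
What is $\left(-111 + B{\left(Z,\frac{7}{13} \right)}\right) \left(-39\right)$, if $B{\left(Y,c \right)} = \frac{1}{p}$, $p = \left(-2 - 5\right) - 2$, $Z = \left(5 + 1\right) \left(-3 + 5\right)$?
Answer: $\frac{13000}{3} \approx 4333.3$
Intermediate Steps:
$Z = 12$ ($Z = 6 \cdot 2 = 12$)
$p = -9$ ($p = -7 - 2 = -9$)
$B{\left(Y,c \right)} = - \frac{1}{9}$ ($B{\left(Y,c \right)} = \frac{1}{-9} = - \frac{1}{9}$)
$\left(-111 + B{\left(Z,\frac{7}{13} \right)}\right) \left(-39\right) = \left(-111 - \frac{1}{9}\right) \left(-39\right) = \left(- \frac{1000}{9}\right) \left(-39\right) = \frac{13000}{3}$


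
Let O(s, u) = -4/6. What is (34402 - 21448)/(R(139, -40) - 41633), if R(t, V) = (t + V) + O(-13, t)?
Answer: -19431/62302 ≈ -0.31188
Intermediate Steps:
O(s, u) = -⅔ (O(s, u) = -4*⅙ = -⅔)
R(t, V) = -⅔ + V + t (R(t, V) = (t + V) - ⅔ = (V + t) - ⅔ = -⅔ + V + t)
(34402 - 21448)/(R(139, -40) - 41633) = (34402 - 21448)/((-⅔ - 40 + 139) - 41633) = 12954/(295/3 - 41633) = 12954/(-124604/3) = 12954*(-3/124604) = -19431/62302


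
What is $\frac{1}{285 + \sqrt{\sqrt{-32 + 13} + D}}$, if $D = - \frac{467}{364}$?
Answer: $\frac{182}{51870 + \sqrt{91} \sqrt{-467 + 364 i \sqrt{19}}} \approx 0.003493 - 2.0826 \cdot 10^{-5} i$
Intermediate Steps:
$D = - \frac{467}{364}$ ($D = \left(-467\right) \frac{1}{364} = - \frac{467}{364} \approx -1.283$)
$\frac{1}{285 + \sqrt{\sqrt{-32 + 13} + D}} = \frac{1}{285 + \sqrt{\sqrt{-32 + 13} - \frac{467}{364}}} = \frac{1}{285 + \sqrt{\sqrt{-19} - \frac{467}{364}}} = \frac{1}{285 + \sqrt{i \sqrt{19} - \frac{467}{364}}} = \frac{1}{285 + \sqrt{- \frac{467}{364} + i \sqrt{19}}}$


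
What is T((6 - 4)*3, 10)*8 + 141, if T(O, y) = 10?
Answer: 221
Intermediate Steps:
T((6 - 4)*3, 10)*8 + 141 = 10*8 + 141 = 80 + 141 = 221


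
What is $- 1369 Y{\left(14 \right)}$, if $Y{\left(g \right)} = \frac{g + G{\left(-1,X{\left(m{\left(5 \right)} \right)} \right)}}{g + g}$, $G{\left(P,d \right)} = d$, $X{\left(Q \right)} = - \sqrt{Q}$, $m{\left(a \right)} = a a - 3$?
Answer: $- \frac{1369}{2} + \frac{1369 \sqrt{22}}{28} \approx -455.17$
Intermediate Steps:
$m{\left(a \right)} = -3 + a^{2}$ ($m{\left(a \right)} = a^{2} - 3 = -3 + a^{2}$)
$Y{\left(g \right)} = \frac{g - \sqrt{22}}{2 g}$ ($Y{\left(g \right)} = \frac{g - \sqrt{-3 + 5^{2}}}{g + g} = \frac{g - \sqrt{-3 + 25}}{2 g} = \left(g - \sqrt{22}\right) \frac{1}{2 g} = \frac{g - \sqrt{22}}{2 g}$)
$- 1369 Y{\left(14 \right)} = - 1369 \frac{14 - \sqrt{22}}{2 \cdot 14} = - 1369 \cdot \frac{1}{2} \cdot \frac{1}{14} \left(14 - \sqrt{22}\right) = - 1369 \left(\frac{1}{2} - \frac{\sqrt{22}}{28}\right) = - \frac{1369}{2} + \frac{1369 \sqrt{22}}{28}$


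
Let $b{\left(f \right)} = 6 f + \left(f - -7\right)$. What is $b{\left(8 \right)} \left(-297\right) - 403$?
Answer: $-19114$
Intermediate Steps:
$b{\left(f \right)} = 7 + 7 f$ ($b{\left(f \right)} = 6 f + \left(f + 7\right) = 6 f + \left(7 + f\right) = 7 + 7 f$)
$b{\left(8 \right)} \left(-297\right) - 403 = \left(7 + 7 \cdot 8\right) \left(-297\right) - 403 = \left(7 + 56\right) \left(-297\right) - 403 = 63 \left(-297\right) - 403 = -18711 - 403 = -19114$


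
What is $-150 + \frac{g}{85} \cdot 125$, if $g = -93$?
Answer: $- \frac{4875}{17} \approx -286.76$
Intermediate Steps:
$-150 + \frac{g}{85} \cdot 125 = -150 + - \frac{93}{85} \cdot 125 = -150 + \left(-93\right) \frac{1}{85} \cdot 125 = -150 - \frac{2325}{17} = - \frac{4875}{17}$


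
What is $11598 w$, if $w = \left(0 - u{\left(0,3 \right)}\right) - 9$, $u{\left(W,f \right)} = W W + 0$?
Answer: $-104382$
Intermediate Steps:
$u{\left(W,f \right)} = W^{2}$ ($u{\left(W,f \right)} = W^{2} + 0 = W^{2}$)
$w = -9$ ($w = \left(0 - 0^{2}\right) - 9 = \left(0 - 0\right) - 9 = \left(0 + 0\right) - 9 = 0 - 9 = -9$)
$11598 w = 11598 \left(-9\right) = -104382$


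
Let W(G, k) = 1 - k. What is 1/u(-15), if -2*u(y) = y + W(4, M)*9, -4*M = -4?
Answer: 2/15 ≈ 0.13333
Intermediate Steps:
M = 1 (M = -¼*(-4) = 1)
u(y) = -y/2 (u(y) = -(y + (1 - 1*1)*9)/2 = -(y + (1 - 1)*9)/2 = -(y + 0*9)/2 = -(y + 0)/2 = -y/2)
1/u(-15) = 1/(-½*(-15)) = 1/(15/2) = 2/15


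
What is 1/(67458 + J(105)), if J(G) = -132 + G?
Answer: 1/67431 ≈ 1.4830e-5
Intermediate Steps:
1/(67458 + J(105)) = 1/(67458 + (-132 + 105)) = 1/(67458 - 27) = 1/67431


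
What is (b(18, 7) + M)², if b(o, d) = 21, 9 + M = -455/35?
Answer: 1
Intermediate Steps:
M = -22 (M = -9 - 455/35 = -9 - 455*1/35 = -9 - 13 = -22)
(b(18, 7) + M)² = (21 - 22)² = (-1)² = 1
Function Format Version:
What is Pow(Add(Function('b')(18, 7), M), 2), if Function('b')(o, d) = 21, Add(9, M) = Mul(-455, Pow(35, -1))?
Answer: 1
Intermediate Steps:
M = -22 (M = Add(-9, Mul(-455, Pow(35, -1))) = Add(-9, Mul(-455, Rational(1, 35))) = Add(-9, -13) = -22)
Pow(Add(Function('b')(18, 7), M), 2) = Pow(Add(21, -22), 2) = Pow(-1, 2) = 1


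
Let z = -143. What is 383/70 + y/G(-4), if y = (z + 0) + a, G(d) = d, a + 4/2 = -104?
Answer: 9481/140 ≈ 67.721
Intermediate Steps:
a = -106 (a = -2 - 104 = -106)
y = -249 (y = (-143 + 0) - 106 = -143 - 106 = -249)
383/70 + y/G(-4) = 383/70 - 249/(-4) = 383*(1/70) - 249*(-¼) = 383/70 + 249/4 = 9481/140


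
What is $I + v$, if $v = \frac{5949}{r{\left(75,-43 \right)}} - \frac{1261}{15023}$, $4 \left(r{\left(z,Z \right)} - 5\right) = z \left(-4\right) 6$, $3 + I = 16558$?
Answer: $\frac{110584132453}{6685235} \approx 16542.0$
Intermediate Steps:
$I = 16555$ ($I = -3 + 16558 = 16555$)
$r{\left(z,Z \right)} = 5 - 6 z$ ($r{\left(z,Z \right)} = 5 + \frac{z \left(-4\right) 6}{4} = 5 + \frac{- 4 z 6}{4} = 5 + \frac{\left(-24\right) z}{4} = 5 - 6 z$)
$v = - \frac{89932972}{6685235}$ ($v = \frac{5949}{5 - 450} - \frac{1261}{15023} = \frac{5949}{-445} - \frac{1261}{15023} = 5949 \left(- \frac{1}{445}\right) - \frac{1261}{15023} = - \frac{5949}{445} - \frac{1261}{15023} = - \frac{89932972}{6685235} \approx -13.452$)
$I + v = 16555 - \frac{89932972}{6685235} = \frac{110584132453}{6685235}$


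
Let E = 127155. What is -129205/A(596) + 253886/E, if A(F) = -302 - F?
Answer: 16657051403/114185190 ≈ 145.88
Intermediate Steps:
-129205/A(596) + 253886/E = -129205/(-302 - 1*596) + 253886/127155 = -129205/(-302 - 596) + 253886*(1/127155) = -129205/(-898) + 253886/127155 = -129205*(-1/898) + 253886/127155 = 129205/898 + 253886/127155 = 16657051403/114185190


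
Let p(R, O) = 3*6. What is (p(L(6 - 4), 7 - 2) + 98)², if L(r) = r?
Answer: 13456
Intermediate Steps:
p(R, O) = 18
(p(L(6 - 4), 7 - 2) + 98)² = (18 + 98)² = 116² = 13456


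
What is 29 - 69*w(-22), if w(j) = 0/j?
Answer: 29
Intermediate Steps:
w(j) = 0
29 - 69*w(-22) = 29 - 69*0 = 29 + 0 = 29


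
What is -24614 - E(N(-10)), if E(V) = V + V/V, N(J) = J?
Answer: -24605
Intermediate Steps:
E(V) = 1 + V (E(V) = V + 1 = 1 + V)
-24614 - E(N(-10)) = -24614 - (1 - 10) = -24614 - 1*(-9) = -24614 + 9 = -24605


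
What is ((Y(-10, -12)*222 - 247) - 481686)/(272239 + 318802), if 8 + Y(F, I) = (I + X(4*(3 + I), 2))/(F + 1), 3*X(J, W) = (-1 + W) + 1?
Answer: -4350865/5319369 ≈ -0.81793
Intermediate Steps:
X(J, W) = W/3 (X(J, W) = ((-1 + W) + 1)/3 = W/3)
Y(F, I) = -8 + (⅔ + I)/(1 + F) (Y(F, I) = -8 + (I + (⅓)*2)/(F + 1) = -8 + (I + ⅔)/(1 + F) = -8 + (⅔ + I)/(1 + F))
((Y(-10, -12)*222 - 247) - 481686)/(272239 + 318802) = ((((-22/3 - 12 - 8*(-10))/(1 - 10))*222 - 247) - 481686)/(272239 + 318802) = ((((-22/3 - 12 + 80)/(-9))*222 - 247) - 481686)/591041 = ((-⅑*182/3*222 - 247) - 481686)*(1/591041) = ((-182/27*222 - 247) - 481686)*(1/591041) = ((-13468/9 - 247) - 481686)*(1/591041) = (-15691/9 - 481686)*(1/591041) = -4350865/9*1/591041 = -4350865/5319369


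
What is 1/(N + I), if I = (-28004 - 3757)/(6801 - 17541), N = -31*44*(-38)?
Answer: 3580/185569147 ≈ 1.9292e-5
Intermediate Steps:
N = 51832 (N = -1364*(-38) = 51832)
I = 10587/3580 (I = -31761/(-10740) = -31761*(-1/10740) = 10587/3580 ≈ 2.9573)
1/(N + I) = 1/(51832 + 10587/3580) = 1/(185569147/3580) = 3580/185569147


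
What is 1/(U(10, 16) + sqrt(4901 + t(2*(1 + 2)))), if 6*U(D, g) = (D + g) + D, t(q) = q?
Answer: -6/4871 + sqrt(4907)/4871 ≈ 0.013149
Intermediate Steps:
U(D, g) = D/3 + g/6 (U(D, g) = ((D + g) + D)/6 = (g + 2*D)/6 = D/3 + g/6)
1/(U(10, 16) + sqrt(4901 + t(2*(1 + 2)))) = 1/(((1/3)*10 + (1/6)*16) + sqrt(4901 + 2*(1 + 2))) = 1/((10/3 + 8/3) + sqrt(4901 + 2*3)) = 1/(6 + sqrt(4901 + 6)) = 1/(6 + sqrt(4907))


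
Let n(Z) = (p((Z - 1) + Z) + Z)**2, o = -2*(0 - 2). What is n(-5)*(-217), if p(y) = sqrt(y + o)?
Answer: -3906 + 2170*I*sqrt(7) ≈ -3906.0 + 5741.3*I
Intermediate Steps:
o = 4 (o = -2*(-2) = 4)
p(y) = sqrt(4 + y) (p(y) = sqrt(y + 4) = sqrt(4 + y))
n(Z) = (Z + sqrt(3 + 2*Z))**2 (n(Z) = (sqrt(4 + ((Z - 1) + Z)) + Z)**2 = (sqrt(4 + ((-1 + Z) + Z)) + Z)**2 = (sqrt(4 + (-1 + 2*Z)) + Z)**2 = (sqrt(3 + 2*Z) + Z)**2 = (Z + sqrt(3 + 2*Z))**2)
n(-5)*(-217) = (-5 + sqrt(3 + 2*(-5)))**2*(-217) = (-5 + sqrt(3 - 10))**2*(-217) = (-5 + sqrt(-7))**2*(-217) = (-5 + I*sqrt(7))**2*(-217) = -217*(-5 + I*sqrt(7))**2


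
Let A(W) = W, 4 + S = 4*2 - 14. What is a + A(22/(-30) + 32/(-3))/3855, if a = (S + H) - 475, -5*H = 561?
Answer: -3837029/6425 ≈ -597.20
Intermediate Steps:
H = -561/5 (H = -⅕*561 = -561/5 ≈ -112.20)
S = -10 (S = -4 + (4*2 - 14) = -4 + (8 - 14) = -4 - 6 = -10)
a = -2986/5 (a = (-10 - 561/5) - 475 = -611/5 - 475 = -2986/5 ≈ -597.20)
a + A(22/(-30) + 32/(-3))/3855 = -2986/5 + (22/(-30) + 32/(-3))/3855 = -2986/5 + (22*(-1/30) + 32*(-⅓))*(1/3855) = -2986/5 + (-11/15 - 32/3)*(1/3855) = -2986/5 - 57/5*1/3855 = -2986/5 - 19/6425 = -3837029/6425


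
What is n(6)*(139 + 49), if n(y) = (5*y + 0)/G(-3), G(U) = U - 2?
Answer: -1128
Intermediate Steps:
G(U) = -2 + U
n(y) = -y (n(y) = (5*y + 0)/(-2 - 3) = (5*y)/(-5) = (5*y)*(-⅕) = -y)
n(6)*(139 + 49) = (-1*6)*(139 + 49) = -6*188 = -1128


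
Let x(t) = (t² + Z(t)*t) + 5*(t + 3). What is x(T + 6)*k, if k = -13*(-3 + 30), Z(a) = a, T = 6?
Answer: -127413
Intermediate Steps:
k = -351 (k = -13*27 = -351)
x(t) = 15 + 2*t² + 5*t (x(t) = (t² + t*t) + 5*(t + 3) = (t² + t²) + 5*(3 + t) = 2*t² + (15 + 5*t) = 15 + 2*t² + 5*t)
x(T + 6)*k = (15 + 2*(6 + 6)² + 5*(6 + 6))*(-351) = (15 + 2*12² + 5*12)*(-351) = (15 + 2*144 + 60)*(-351) = (15 + 288 + 60)*(-351) = 363*(-351) = -127413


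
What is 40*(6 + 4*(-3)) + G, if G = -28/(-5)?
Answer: -1172/5 ≈ -234.40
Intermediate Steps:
G = 28/5 (G = -28*(-⅕) = 28/5 ≈ 5.6000)
40*(6 + 4*(-3)) + G = 40*(6 + 4*(-3)) + 28/5 = 40*(6 - 12) + 28/5 = 40*(-6) + 28/5 = -240 + 28/5 = -1172/5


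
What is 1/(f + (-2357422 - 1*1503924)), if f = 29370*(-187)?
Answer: -1/9353536 ≈ -1.0691e-7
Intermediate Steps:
f = -5492190
1/(f + (-2357422 - 1*1503924)) = 1/(-5492190 + (-2357422 - 1*1503924)) = 1/(-5492190 + (-2357422 - 1503924)) = 1/(-5492190 - 3861346) = 1/(-9353536) = -1/9353536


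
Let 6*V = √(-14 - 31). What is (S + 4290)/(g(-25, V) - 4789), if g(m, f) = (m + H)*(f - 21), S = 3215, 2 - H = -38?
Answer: -153222080/104204389 - 225150*I*√5/104204389 ≈ -1.4704 - 0.0048314*I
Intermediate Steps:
H = 40 (H = 2 - 1*(-38) = 2 + 38 = 40)
V = I*√5/2 (V = √(-14 - 31)/6 = √(-45)/6 = (3*I*√5)/6 = I*√5/2 ≈ 1.118*I)
g(m, f) = (-21 + f)*(40 + m) (g(m, f) = (m + 40)*(f - 21) = (40 + m)*(-21 + f) = (-21 + f)*(40 + m))
(S + 4290)/(g(-25, V) - 4789) = (3215 + 4290)/((-840 - 21*(-25) + 40*(I*√5/2) + (I*√5/2)*(-25)) - 4789) = 7505/((-840 + 525 + 20*I*√5 - 25*I*√5/2) - 4789) = 7505/((-315 + 15*I*√5/2) - 4789) = 7505/(-5104 + 15*I*√5/2)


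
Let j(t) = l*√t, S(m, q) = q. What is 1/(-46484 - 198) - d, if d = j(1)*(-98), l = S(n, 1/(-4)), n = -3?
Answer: -571855/23341 ≈ -24.500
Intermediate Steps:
l = -¼ (l = 1/(-4) = -¼ ≈ -0.25000)
j(t) = -√t/4
d = 49/2 (d = -√1/4*(-98) = -¼*1*(-98) = -¼*(-98) = 49/2 ≈ 24.500)
1/(-46484 - 198) - d = 1/(-46484 - 198) - 1*49/2 = 1/(-46682) - 49/2 = -1/46682 - 49/2 = -571855/23341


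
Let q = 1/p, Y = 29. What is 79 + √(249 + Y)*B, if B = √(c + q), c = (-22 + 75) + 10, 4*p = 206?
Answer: 79 + √185863294/103 ≈ 211.36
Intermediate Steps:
p = 103/2 (p = (¼)*206 = 103/2 ≈ 51.500)
q = 2/103 (q = 1/(103/2) = 2/103 ≈ 0.019417)
c = 63 (c = 53 + 10 = 63)
B = √668573/103 (B = √(63 + 2/103) = √(6491/103) = √668573/103 ≈ 7.9385)
79 + √(249 + Y)*B = 79 + √(249 + 29)*(√668573/103) = 79 + √278*(√668573/103) = 79 + √185863294/103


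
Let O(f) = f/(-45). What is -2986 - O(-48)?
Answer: -44806/15 ≈ -2987.1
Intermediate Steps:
O(f) = -f/45 (O(f) = f*(-1/45) = -f/45)
-2986 - O(-48) = -2986 - (-1)*(-48)/45 = -2986 - 1*16/15 = -2986 - 16/15 = -44806/15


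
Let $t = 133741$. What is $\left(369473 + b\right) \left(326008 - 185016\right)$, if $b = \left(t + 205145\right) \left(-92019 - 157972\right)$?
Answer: $-11944571613328576$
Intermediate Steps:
$b = -84718450026$ ($b = \left(133741 + 205145\right) \left(-92019 - 157972\right) = 338886 \left(-249991\right) = -84718450026$)
$\left(369473 + b\right) \left(326008 - 185016\right) = \left(369473 - 84718450026\right) \left(326008 - 185016\right) = \left(-84718080553\right) 140992 = -11944571613328576$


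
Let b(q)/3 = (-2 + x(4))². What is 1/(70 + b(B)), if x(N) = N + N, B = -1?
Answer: 1/178 ≈ 0.0056180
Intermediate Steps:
x(N) = 2*N
b(q) = 108 (b(q) = 3*(-2 + 2*4)² = 3*(-2 + 8)² = 3*6² = 3*36 = 108)
1/(70 + b(B)) = 1/(70 + 108) = 1/178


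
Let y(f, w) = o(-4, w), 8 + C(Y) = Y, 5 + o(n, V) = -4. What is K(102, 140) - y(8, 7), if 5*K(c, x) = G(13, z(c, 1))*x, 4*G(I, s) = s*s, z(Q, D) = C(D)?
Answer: 352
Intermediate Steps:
o(n, V) = -9 (o(n, V) = -5 - 4 = -9)
C(Y) = -8 + Y
y(f, w) = -9
z(Q, D) = -8 + D
G(I, s) = s²/4 (G(I, s) = (s*s)/4 = s²/4)
K(c, x) = 49*x/20 (K(c, x) = (((-8 + 1)²/4)*x)/5 = (((¼)*(-7)²)*x)/5 = (((¼)*49)*x)/5 = (49*x/4)/5 = 49*x/20)
K(102, 140) - y(8, 7) = (49/20)*140 - 1*(-9) = 343 + 9 = 352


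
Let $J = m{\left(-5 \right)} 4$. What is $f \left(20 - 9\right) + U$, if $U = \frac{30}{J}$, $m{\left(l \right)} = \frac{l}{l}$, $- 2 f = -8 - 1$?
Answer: $57$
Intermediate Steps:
$f = \frac{9}{2}$ ($f = - \frac{-8 - 1}{2} = \left(- \frac{1}{2}\right) \left(-9\right) = \frac{9}{2} \approx 4.5$)
$m{\left(l \right)} = 1$
$J = 4$ ($J = 1 \cdot 4 = 4$)
$U = \frac{15}{2}$ ($U = \frac{30}{4} = 30 \cdot \frac{1}{4} = \frac{15}{2} \approx 7.5$)
$f \left(20 - 9\right) + U = \frac{9 \left(20 - 9\right)}{2} + \frac{15}{2} = \frac{9}{2} \cdot 11 + \frac{15}{2} = \frac{99}{2} + \frac{15}{2} = 57$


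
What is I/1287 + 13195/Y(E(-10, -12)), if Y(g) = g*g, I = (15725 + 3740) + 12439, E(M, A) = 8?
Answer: 19023821/82368 ≈ 230.96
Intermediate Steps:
I = 31904 (I = 19465 + 12439 = 31904)
Y(g) = g²
I/1287 + 13195/Y(E(-10, -12)) = 31904/1287 + 13195/(8²) = 31904*(1/1287) + 13195/64 = 31904/1287 + 13195*(1/64) = 31904/1287 + 13195/64 = 19023821/82368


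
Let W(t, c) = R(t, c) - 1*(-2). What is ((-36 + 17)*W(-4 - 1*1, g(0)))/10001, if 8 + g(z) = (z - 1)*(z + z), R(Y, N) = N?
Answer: 114/10001 ≈ 0.011399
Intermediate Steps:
g(z) = -8 + 2*z*(-1 + z) (g(z) = -8 + (z - 1)*(z + z) = -8 + (-1 + z)*(2*z) = -8 + 2*z*(-1 + z))
W(t, c) = 2 + c (W(t, c) = c - 1*(-2) = c + 2 = 2 + c)
((-36 + 17)*W(-4 - 1*1, g(0)))/10001 = ((-36 + 17)*(2 + (-8 - 2*0 + 2*0²)))/10001 = -19*(2 + (-8 + 0 + 2*0))*(1/10001) = -19*(2 + (-8 + 0 + 0))*(1/10001) = -19*(2 - 8)*(1/10001) = -19*(-6)*(1/10001) = 114*(1/10001) = 114/10001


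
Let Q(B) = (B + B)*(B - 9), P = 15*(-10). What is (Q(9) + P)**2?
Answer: 22500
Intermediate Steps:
P = -150
Q(B) = 2*B*(-9 + B) (Q(B) = (2*B)*(-9 + B) = 2*B*(-9 + B))
(Q(9) + P)**2 = (2*9*(-9 + 9) - 150)**2 = (2*9*0 - 150)**2 = (0 - 150)**2 = (-150)**2 = 22500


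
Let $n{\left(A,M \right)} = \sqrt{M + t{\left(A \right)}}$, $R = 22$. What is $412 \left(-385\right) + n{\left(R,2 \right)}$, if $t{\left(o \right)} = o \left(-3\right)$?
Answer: $-158620 + 8 i \approx -1.5862 \cdot 10^{5} + 8.0 i$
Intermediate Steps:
$t{\left(o \right)} = - 3 o$
$n{\left(A,M \right)} = \sqrt{M - 3 A}$
$412 \left(-385\right) + n{\left(R,2 \right)} = 412 \left(-385\right) + \sqrt{2 - 66} = -158620 + \sqrt{2 - 66} = -158620 + \sqrt{-64} = -158620 + 8 i$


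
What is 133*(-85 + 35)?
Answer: -6650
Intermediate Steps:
133*(-85 + 35) = 133*(-50) = -6650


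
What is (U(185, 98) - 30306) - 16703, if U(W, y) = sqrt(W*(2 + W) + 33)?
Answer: -47009 + 2*sqrt(8657) ≈ -46823.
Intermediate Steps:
U(W, y) = sqrt(33 + W*(2 + W))
(U(185, 98) - 30306) - 16703 = (sqrt(33 + 185**2 + 2*185) - 30306) - 16703 = (sqrt(33 + 34225 + 370) - 30306) - 16703 = (sqrt(34628) - 30306) - 16703 = (2*sqrt(8657) - 30306) - 16703 = (-30306 + 2*sqrt(8657)) - 16703 = -47009 + 2*sqrt(8657)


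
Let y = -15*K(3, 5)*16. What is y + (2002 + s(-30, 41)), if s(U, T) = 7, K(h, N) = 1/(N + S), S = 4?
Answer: 5947/3 ≈ 1982.3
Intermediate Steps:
K(h, N) = 1/(4 + N) (K(h, N) = 1/(N + 4) = 1/(4 + N))
y = -80/3 (y = -15/(4 + 5)*16 = -15/9*16 = -15*1/9*16 = -5/3*16 = -80/3 ≈ -26.667)
y + (2002 + s(-30, 41)) = -80/3 + (2002 + 7) = -80/3 + 2009 = 5947/3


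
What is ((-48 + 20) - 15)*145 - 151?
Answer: -6386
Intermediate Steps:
((-48 + 20) - 15)*145 - 151 = (-28 - 15)*145 - 151 = -43*145 - 151 = -6235 - 151 = -6386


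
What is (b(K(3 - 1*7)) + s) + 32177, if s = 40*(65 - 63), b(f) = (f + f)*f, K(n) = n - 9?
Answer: 32595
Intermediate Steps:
K(n) = -9 + n
b(f) = 2*f**2 (b(f) = (2*f)*f = 2*f**2)
s = 80 (s = 40*2 = 80)
(b(K(3 - 1*7)) + s) + 32177 = (2*(-9 + (3 - 1*7))**2 + 80) + 32177 = (2*(-9 + (3 - 7))**2 + 80) + 32177 = (2*(-9 - 4)**2 + 80) + 32177 = (2*(-13)**2 + 80) + 32177 = (2*169 + 80) + 32177 = (338 + 80) + 32177 = 418 + 32177 = 32595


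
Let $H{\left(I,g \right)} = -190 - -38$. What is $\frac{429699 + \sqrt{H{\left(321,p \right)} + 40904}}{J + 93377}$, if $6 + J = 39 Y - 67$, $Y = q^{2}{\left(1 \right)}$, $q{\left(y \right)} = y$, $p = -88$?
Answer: $\frac{429699}{93343} + \frac{12 \sqrt{283}}{93343} \approx 4.6056$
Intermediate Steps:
$Y = 1$ ($Y = 1^{2} = 1$)
$H{\left(I,g \right)} = -152$ ($H{\left(I,g \right)} = -190 + 38 = -152$)
$J = -34$ ($J = -6 + \left(39 \cdot 1 - 67\right) = -6 + \left(39 - 67\right) = -6 - 28 = -34$)
$\frac{429699 + \sqrt{H{\left(321,p \right)} + 40904}}{J + 93377} = \frac{429699 + \sqrt{-152 + 40904}}{-34 + 93377} = \frac{429699 + \sqrt{40752}}{93343} = \left(429699 + 12 \sqrt{283}\right) \frac{1}{93343} = \frac{429699}{93343} + \frac{12 \sqrt{283}}{93343}$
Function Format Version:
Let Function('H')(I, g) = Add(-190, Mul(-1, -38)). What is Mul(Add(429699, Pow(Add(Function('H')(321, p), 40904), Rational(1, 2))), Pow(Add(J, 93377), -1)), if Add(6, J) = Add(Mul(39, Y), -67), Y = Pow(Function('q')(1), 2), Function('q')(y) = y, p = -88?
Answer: Add(Rational(429699, 93343), Mul(Rational(12, 93343), Pow(283, Rational(1, 2)))) ≈ 4.6056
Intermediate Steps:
Y = 1 (Y = Pow(1, 2) = 1)
Function('H')(I, g) = -152 (Function('H')(I, g) = Add(-190, 38) = -152)
J = -34 (J = Add(-6, Add(Mul(39, 1), -67)) = Add(-6, Add(39, -67)) = Add(-6, -28) = -34)
Mul(Add(429699, Pow(Add(Function('H')(321, p), 40904), Rational(1, 2))), Pow(Add(J, 93377), -1)) = Mul(Add(429699, Pow(Add(-152, 40904), Rational(1, 2))), Pow(Add(-34, 93377), -1)) = Mul(Add(429699, Pow(40752, Rational(1, 2))), Pow(93343, -1)) = Mul(Add(429699, Mul(12, Pow(283, Rational(1, 2)))), Rational(1, 93343)) = Add(Rational(429699, 93343), Mul(Rational(12, 93343), Pow(283, Rational(1, 2))))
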